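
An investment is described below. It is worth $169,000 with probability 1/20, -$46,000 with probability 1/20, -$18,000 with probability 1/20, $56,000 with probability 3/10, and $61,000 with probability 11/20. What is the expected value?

EV = 1/20 × 169000 + 1/20 × (-46000) + 1/20 × (-18000) + 3/10 × 56000 + 11/20 × 61000 = 8450 − 2300 − 900 + 16800 + 33550 = 55600

$55,600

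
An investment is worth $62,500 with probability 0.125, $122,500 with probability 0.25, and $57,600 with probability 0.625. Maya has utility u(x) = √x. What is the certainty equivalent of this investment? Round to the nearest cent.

$72,226.56

E[u] = 0.125·√62500 + 0.25·√122500 + 0.625·√57600 = 0.125·250 + 0.25·350 + 0.625·240 = 268.75
CE = (268.75)² = 72226.5625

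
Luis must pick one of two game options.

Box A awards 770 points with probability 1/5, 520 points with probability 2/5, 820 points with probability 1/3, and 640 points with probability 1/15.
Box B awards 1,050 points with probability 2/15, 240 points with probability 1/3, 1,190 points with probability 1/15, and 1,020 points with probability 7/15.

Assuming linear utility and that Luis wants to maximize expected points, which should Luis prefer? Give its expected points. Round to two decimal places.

Box A = 1/5 × 770 + 2/5 × 520 + 1/3 × 820 + 1/15 × 640 = 154 + 208 + 273.3333 + 42.6667 = 678
Box B = 2/15 × 1050 + 1/3 × 240 + 1/15 × 1190 + 7/15 × 1020 = 140 + 80 + 79.3333 + 476 = 775.3333

Box B (775.33 points)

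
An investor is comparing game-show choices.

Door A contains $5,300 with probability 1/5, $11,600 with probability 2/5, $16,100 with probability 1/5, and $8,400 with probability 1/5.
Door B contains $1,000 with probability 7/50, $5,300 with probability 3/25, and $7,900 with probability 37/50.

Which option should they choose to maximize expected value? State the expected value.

Door A ($10,600)

Door A = 1/5 × 5300 + 2/5 × 11600 + 1/5 × 16100 + 1/5 × 8400 = 1060 + 4640 + 3220 + 1680 = 10600
Door B = 7/50 × 1000 + 3/25 × 5300 + 37/50 × 7900 = 140 + 636 + 5846 = 6622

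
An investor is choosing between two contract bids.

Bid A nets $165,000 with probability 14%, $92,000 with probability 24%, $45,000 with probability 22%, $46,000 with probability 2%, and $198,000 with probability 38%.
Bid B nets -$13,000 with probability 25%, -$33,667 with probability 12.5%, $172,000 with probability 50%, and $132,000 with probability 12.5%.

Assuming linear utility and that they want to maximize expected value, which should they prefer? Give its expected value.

Bid A = 0.14 × 165000 + 0.24 × 92000 + 0.22 × 45000 + 0.02 × 46000 + 0.38 × 198000 = 23100 + 22080 + 9900 + 920 + 75240 = 131240
Bid B = 0.25 × (-13000) + 0.125 × (-33667) + 0.5 × 172000 + 0.125 × 132000 = -3250 − 4208.375 + 86000 + 16500 = 95041.625

Bid A ($131,240)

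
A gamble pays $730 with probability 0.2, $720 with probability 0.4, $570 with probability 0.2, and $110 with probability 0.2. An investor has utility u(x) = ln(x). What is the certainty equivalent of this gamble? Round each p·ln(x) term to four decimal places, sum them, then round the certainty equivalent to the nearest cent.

$473.19

E[u] = 0.2·ln(730) + 0.4·ln(720) + 0.2·ln(570) + 0.2·ln(110) = 1.3186 + 2.6317 + 1.2691 + 0.9401 = 6.1595
CE = e^6.1595 ≈ 473.19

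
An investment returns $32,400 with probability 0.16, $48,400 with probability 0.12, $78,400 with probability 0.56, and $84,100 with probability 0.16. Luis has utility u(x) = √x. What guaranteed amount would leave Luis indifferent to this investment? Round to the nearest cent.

E[u] = 0.16·√32400 + 0.12·√48400 + 0.56·√78400 + 0.16·√84100 = 0.16·180 + 0.12·220 + 0.56·280 + 0.16·290 = 258.4
CE = (258.4)² = 66770.56

$66,770.56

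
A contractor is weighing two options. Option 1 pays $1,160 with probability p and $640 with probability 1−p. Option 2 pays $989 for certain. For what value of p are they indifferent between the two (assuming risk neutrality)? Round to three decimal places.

p·1160 + (1−p)·640 = 989
520p + 640 = 989
p = (989 − 640) / 520

p = 0.671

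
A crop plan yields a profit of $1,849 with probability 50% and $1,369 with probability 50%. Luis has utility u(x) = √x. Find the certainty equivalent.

E[u] = 0.5·√1849 + 0.5·√1369 = 0.5·43 + 0.5·37 = 40
CE = (40)² = 1600

$1,600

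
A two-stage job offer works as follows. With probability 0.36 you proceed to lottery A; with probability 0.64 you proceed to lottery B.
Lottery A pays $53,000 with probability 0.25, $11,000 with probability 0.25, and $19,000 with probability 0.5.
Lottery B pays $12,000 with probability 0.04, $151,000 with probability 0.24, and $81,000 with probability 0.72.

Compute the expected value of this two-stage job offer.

$70,005.60

EV(A) = 0.25 × 53000 + 0.25 × 11000 + 0.5 × 19000 = 13250 + 2750 + 9500 = 25500
EV(B) = 0.04 × 12000 + 0.24 × 151000 + 0.72 × 81000 = 480 + 36240 + 58320 = 95040
Overall = 0.36 × 25500 + 0.64 × 95040 = 9180 + 60825.6 = 70005.6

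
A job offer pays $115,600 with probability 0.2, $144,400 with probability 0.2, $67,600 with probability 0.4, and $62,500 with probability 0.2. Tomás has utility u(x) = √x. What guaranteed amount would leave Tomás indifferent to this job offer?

$88,804

E[u] = 0.2·√115600 + 0.2·√144400 + 0.4·√67600 + 0.2·√62500 = 0.2·340 + 0.2·380 + 0.4·260 + 0.2·250 = 298
CE = (298)² = 88804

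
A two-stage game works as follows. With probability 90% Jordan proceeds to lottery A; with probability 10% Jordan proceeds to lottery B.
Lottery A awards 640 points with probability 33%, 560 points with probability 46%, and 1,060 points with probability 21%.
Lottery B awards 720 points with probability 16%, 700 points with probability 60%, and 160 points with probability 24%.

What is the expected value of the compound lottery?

EV(A) = 0.33 × 640 + 0.46 × 560 + 0.21 × 1060 = 211.2 + 257.6 + 222.6 = 691.4
EV(B) = 0.16 × 720 + 0.6 × 700 + 0.24 × 160 = 115.2 + 420 + 38.4 = 573.6
Overall = 0.9 × 691.4 + 0.1 × 573.6 = 622.26 + 57.36 = 679.62

679.62 points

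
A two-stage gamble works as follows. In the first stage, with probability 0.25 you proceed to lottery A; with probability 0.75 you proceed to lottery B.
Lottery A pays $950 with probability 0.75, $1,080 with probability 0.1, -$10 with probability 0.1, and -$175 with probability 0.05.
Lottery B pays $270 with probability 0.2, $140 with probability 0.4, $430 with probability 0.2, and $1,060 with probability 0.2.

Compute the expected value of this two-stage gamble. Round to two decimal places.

EV(A) = 0.75 × 950 + 0.1 × 1080 + 0.1 × (-10) + 0.05 × (-175) = 712.5 + 108 − 1 − 8.75 = 810.75
EV(B) = 0.2 × 270 + 0.4 × 140 + 0.2 × 430 + 0.2 × 1060 = 54 + 56 + 86 + 212 = 408
Overall = 0.25 × 810.75 + 0.75 × 408 = 202.6875 + 306 = 508.6875

$508.69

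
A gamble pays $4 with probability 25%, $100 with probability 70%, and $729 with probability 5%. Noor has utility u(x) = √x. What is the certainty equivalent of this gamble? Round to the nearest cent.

$78.32

E[u] = 0.25·√4 + 0.7·√100 + 0.05·√729 = 0.25·2 + 0.7·10 + 0.05·27 = 8.85
CE = (8.85)² = 78.3225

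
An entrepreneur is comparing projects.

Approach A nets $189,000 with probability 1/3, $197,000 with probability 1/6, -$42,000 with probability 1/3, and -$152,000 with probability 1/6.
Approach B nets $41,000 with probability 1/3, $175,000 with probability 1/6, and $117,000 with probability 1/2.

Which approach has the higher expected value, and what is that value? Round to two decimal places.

Approach B ($101,333.33)

Approach A = 1/3 × 189000 + 1/6 × 197000 + 1/3 × (-42000) + 1/6 × (-152000) = 63000 + 32833.3333 − 14000 − 25333.3333 = 56500
Approach B = 1/3 × 41000 + 1/6 × 175000 + 1/2 × 117000 = 13666.6667 + 29166.6667 + 58500 = 101333.3333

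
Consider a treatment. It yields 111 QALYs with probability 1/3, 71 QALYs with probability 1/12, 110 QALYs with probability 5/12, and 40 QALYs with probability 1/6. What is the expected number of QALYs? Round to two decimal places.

95.42 QALYs

EV = 1/3 × 111 + 1/12 × 71 + 5/12 × 110 + 1/6 × 40 = 37 + 5.9167 + 45.8333 + 6.6667 = 95.4167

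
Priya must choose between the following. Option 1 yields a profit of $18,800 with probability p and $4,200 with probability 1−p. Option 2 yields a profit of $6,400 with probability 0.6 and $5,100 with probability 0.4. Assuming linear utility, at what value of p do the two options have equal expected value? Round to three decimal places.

p = 0.115

EV(Option 2) = 0.6 × 6400 + 0.4 × 5100 = 3840 + 2040 = 5880
p·18800 + (1−p)·4200 = 5880
14600p + 4200 = 5880
p = (5880 − 4200) / 14600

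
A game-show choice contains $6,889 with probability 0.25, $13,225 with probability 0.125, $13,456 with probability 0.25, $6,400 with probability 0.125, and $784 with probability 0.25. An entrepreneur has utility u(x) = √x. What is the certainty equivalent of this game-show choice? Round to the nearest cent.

E[u] = 0.25·√6889 + 0.125·√13225 + 0.25·√13456 + 0.125·√6400 + 0.25·√784 = 0.25·83 + 0.125·115 + 0.25·116 + 0.125·80 + 0.25·28 = 81.125
CE = (81.125)² = 6581.265625

$6,581.27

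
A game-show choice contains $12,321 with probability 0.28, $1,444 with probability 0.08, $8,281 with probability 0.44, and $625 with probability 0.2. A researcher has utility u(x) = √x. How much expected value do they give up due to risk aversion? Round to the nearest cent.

E[u] = 0.28·√12321 + 0.08·√1444 + 0.44·√8281 + 0.2·√625 = 0.28·111 + 0.08·38 + 0.44·91 + 0.2·25 = 79.16
CE = (79.16)² = 6266.3056
Risk premium = EV − CE = 7334.04 − 6266.3056 = 1067.7344

$1,067.73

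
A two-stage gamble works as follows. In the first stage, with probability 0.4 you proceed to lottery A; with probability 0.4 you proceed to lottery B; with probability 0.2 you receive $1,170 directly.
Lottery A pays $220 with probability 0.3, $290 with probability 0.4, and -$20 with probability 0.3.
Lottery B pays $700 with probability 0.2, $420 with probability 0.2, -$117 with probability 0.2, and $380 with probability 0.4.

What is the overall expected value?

$445.44

EV(A) = 0.3 × 220 + 0.4 × 290 + 0.3 × (-20) = 66 + 116 − 6 = 176
EV(B) = 0.2 × 700 + 0.2 × 420 + 0.2 × (-117) + 0.4 × 380 = 140 + 84 − 23.4 + 152 = 352.6
Branch C: 1170 (certain)
Overall = 0.4 × 176 + 0.4 × 352.6 + 0.2 × 1170 = 70.4 + 141.04 + 234 = 445.44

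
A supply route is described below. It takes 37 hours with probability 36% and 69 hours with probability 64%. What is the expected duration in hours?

EV = 0.36 × 37 + 0.64 × 69 = 13.32 + 44.16 = 57.48

57.48 hours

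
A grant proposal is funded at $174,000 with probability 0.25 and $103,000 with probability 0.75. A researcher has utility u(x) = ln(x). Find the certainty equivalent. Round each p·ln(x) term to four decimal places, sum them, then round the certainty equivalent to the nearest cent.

E[u] = 0.25·ln(174000) + 0.75·ln(103000) = 3.0167 + 8.6569 = 11.6736
CE = e^11.6736 ≈ 117430.27

$117,430.27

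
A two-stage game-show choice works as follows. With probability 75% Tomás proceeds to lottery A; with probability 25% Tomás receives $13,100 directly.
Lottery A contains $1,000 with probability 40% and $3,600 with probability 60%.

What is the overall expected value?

$5,195

EV(A) = 0.4 × 1000 + 0.6 × 3600 = 400 + 2160 = 2560
Branch B: 13100 (certain)
Overall = 0.75 × 2560 + 0.25 × 13100 = 1920 + 3275 = 5195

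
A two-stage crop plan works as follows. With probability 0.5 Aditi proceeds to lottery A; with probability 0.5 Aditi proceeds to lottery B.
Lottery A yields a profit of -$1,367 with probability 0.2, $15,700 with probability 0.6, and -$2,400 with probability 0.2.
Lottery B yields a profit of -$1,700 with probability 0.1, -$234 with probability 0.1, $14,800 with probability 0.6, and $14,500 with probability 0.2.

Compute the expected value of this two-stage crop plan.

$10,126.60

EV(A) = 0.2 × (-1367) + 0.6 × 15700 + 0.2 × (-2400) = -273.4 + 9420 − 480 = 8666.6
EV(B) = 0.1 × (-1700) + 0.1 × (-234) + 0.6 × 14800 + 0.2 × 14500 = -170 − 23.4 + 8880 + 2900 = 11586.6
Overall = 0.5 × 8666.6 + 0.5 × 11586.6 = 4333.3 + 5793.3 = 10126.6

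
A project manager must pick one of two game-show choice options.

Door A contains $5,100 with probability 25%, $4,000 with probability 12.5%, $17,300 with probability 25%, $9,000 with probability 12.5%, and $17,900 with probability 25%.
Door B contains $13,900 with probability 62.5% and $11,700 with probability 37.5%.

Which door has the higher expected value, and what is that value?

Door B ($13,075)

Door A = 0.25 × 5100 + 0.125 × 4000 + 0.25 × 17300 + 0.125 × 9000 + 0.25 × 17900 = 1275 + 500 + 4325 + 1125 + 4475 = 11700
Door B = 0.625 × 13900 + 0.375 × 11700 = 8687.5 + 4387.5 = 13075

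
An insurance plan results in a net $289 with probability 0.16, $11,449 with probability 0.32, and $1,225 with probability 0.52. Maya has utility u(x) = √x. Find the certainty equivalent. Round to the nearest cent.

E[u] = 0.16·√289 + 0.32·√11449 + 0.52·√1225 = 0.16·17 + 0.32·107 + 0.52·35 = 55.16
CE = (55.16)² = 3042.6256

$3,042.63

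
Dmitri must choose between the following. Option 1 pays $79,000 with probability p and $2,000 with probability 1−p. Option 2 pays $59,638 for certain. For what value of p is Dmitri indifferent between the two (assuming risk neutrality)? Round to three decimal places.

p·79000 + (1−p)·2000 = 59638
77000p + 2000 = 59638
p = (59638 − 2000) / 77000

p = 0.749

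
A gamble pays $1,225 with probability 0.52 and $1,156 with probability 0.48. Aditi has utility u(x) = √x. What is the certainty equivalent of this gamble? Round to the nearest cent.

E[u] = 0.52·√1225 + 0.48·√1156 = 0.52·35 + 0.48·34 = 34.52
CE = (34.52)² = 1191.6304

$1,191.63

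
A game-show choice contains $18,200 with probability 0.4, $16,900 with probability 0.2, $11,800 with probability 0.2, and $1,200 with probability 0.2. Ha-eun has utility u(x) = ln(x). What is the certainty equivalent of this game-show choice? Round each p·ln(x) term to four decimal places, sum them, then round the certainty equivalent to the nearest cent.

$9,546.21

E[u] = 0.4·ln(18200) + 0.2·ln(16900) + 0.2·ln(11800) + 0.2·ln(1200) = 3.9237 + 1.9470 + 1.8752 + 1.4180 = 9.1639
CE = e^9.1639 ≈ 9546.21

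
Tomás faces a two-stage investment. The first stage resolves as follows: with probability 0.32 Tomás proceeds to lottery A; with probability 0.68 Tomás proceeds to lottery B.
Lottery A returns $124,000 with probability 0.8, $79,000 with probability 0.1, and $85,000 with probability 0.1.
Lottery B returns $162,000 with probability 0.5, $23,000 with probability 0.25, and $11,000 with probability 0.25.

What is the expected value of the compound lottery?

$97,852

EV(A) = 0.8 × 124000 + 0.1 × 79000 + 0.1 × 85000 = 99200 + 7900 + 8500 = 115600
EV(B) = 0.5 × 162000 + 0.25 × 23000 + 0.25 × 11000 = 81000 + 5750 + 2750 = 89500
Overall = 0.32 × 115600 + 0.68 × 89500 = 36992 + 60860 = 97852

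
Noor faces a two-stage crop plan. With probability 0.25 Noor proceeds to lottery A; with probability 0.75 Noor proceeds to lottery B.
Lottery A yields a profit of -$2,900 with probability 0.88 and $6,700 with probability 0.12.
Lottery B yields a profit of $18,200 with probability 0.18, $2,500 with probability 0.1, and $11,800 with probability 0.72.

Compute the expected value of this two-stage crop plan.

EV(A) = 0.88 × (-2900) + 0.12 × 6700 = -2552 + 804 = -1748
EV(B) = 0.18 × 18200 + 0.1 × 2500 + 0.72 × 11800 = 3276 + 250 + 8496 = 12022
Overall = 0.25 × (-1748) + 0.75 × 12022 = -437 + 9016.5 = 8579.5

$8,579.50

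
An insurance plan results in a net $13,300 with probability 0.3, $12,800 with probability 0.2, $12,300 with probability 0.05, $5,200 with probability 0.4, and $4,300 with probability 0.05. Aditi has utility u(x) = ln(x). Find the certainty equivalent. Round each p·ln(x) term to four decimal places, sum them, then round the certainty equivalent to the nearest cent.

E[u] = 0.3·ln(13300) + 0.2·ln(12800) + 0.05·ln(12300) + 0.4·ln(5200) + 0.05·ln(4300) = 2.8487 + 1.8914 + 0.4709 + 3.4226 + 0.4183 = 9.0519
CE = e^9.0519 ≈ 8534.74

$8,534.74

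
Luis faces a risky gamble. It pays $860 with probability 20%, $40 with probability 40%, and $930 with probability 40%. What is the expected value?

$560

EV = 0.2 × 860 + 0.4 × 40 + 0.4 × 930 = 172 + 16 + 372 = 560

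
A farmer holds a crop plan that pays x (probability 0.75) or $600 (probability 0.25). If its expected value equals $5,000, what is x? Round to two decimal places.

x = $6,466.67

0.75·x + 0.25·600 = 5000
0.75·x = 5000 − 150 = 4850
x = 4850 / 0.75 = 6466.6667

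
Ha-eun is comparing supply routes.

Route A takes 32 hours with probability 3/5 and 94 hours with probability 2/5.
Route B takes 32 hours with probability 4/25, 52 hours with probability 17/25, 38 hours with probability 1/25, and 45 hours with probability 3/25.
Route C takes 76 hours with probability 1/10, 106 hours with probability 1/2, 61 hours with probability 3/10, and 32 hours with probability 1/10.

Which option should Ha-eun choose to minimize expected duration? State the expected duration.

Route A = 3/5 × 32 + 2/5 × 94 = 19.2 + 37.6 = 56.8
Route B = 4/25 × 32 + 17/25 × 52 + 1/25 × 38 + 3/25 × 45 = 5.12 + 35.36 + 1.52 + 5.4 = 47.4
Route C = 1/10 × 76 + 1/2 × 106 + 3/10 × 61 + 1/10 × 32 = 7.6 + 53 + 18.3 + 3.2 = 82.1

Route B (47.4 hours)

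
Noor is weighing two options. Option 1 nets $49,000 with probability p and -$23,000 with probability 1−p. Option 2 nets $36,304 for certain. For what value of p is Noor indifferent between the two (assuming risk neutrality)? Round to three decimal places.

p = 0.824

p·49000 + (1−p)·(-23000) = 36304
72000p − 23000 = 36304
p = (36304 + 23000) / 72000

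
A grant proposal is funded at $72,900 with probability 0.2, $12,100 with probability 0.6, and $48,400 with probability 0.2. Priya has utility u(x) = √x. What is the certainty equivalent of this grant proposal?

E[u] = 0.2·√72900 + 0.6·√12100 + 0.2·√48400 = 0.2·270 + 0.6·110 + 0.2·220 = 164
CE = (164)² = 26896

$26,896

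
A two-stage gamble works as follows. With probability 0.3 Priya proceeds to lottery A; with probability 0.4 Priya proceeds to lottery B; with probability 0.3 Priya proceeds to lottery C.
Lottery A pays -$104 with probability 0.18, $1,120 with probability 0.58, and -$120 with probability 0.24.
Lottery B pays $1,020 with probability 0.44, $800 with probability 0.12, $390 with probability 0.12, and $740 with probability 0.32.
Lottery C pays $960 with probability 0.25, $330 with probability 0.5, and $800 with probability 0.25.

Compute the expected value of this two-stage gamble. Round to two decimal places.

EV(A) = 0.18 × (-104) + 0.58 × 1120 + 0.24 × (-120) = -18.72 + 649.6 − 28.8 = 602.08
EV(B) = 0.44 × 1020 + 0.12 × 800 + 0.12 × 390 + 0.32 × 740 = 448.8 + 96 + 46.8 + 236.8 = 828.4
EV(C) = 0.25 × 960 + 0.5 × 330 + 0.25 × 800 = 240 + 165 + 200 = 605
Overall = 0.3 × 602.08 + 0.4 × 828.4 + 0.3 × 605 = 180.624 + 331.36 + 181.5 = 693.484

$693.48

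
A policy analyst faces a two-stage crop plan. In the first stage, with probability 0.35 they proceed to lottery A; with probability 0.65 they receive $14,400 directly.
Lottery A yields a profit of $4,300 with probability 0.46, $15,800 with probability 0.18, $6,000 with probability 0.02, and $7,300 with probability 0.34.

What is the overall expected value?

$11,958.40

EV(A) = 0.46 × 4300 + 0.18 × 15800 + 0.02 × 6000 + 0.34 × 7300 = 1978 + 2844 + 120 + 2482 = 7424
Branch B: 14400 (certain)
Overall = 0.35 × 7424 + 0.65 × 14400 = 2598.4 + 9360 = 11958.4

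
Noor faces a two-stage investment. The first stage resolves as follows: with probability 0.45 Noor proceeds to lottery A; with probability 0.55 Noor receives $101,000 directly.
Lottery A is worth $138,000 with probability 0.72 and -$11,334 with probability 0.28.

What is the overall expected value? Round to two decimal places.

$98,833.92

EV(A) = 0.72 × 138000 + 0.28 × (-11334) = 99360 − 3173.52 = 96186.48
Branch B: 101000 (certain)
Overall = 0.45 × 96186.48 + 0.55 × 101000 = 43283.916 + 55550 = 98833.916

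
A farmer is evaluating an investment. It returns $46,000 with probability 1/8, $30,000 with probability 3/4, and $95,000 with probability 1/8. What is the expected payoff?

$40,125

EV = 1/8 × 46000 + 3/4 × 30000 + 1/8 × 95000 = 5750 + 22500 + 11875 = 40125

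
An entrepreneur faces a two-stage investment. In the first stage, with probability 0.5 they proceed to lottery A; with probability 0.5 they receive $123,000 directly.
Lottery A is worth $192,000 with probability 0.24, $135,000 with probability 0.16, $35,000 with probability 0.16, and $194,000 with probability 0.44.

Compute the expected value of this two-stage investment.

$140,820

EV(A) = 0.24 × 192000 + 0.16 × 135000 + 0.16 × 35000 + 0.44 × 194000 = 46080 + 21600 + 5600 + 85360 = 158640
Branch B: 123000 (certain)
Overall = 0.5 × 158640 + 0.5 × 123000 = 79320 + 61500 = 140820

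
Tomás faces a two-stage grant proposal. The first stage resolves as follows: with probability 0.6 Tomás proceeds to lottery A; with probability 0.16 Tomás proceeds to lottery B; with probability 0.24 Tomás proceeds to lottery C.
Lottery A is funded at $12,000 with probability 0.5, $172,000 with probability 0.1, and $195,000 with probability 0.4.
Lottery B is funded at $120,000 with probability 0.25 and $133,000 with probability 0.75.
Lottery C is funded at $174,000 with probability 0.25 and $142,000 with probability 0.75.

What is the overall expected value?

$117,480

EV(A) = 0.5 × 12000 + 0.1 × 172000 + 0.4 × 195000 = 6000 + 17200 + 78000 = 101200
EV(B) = 0.25 × 120000 + 0.75 × 133000 = 30000 + 99750 = 129750
EV(C) = 0.25 × 174000 + 0.75 × 142000 = 43500 + 106500 = 150000
Overall = 0.6 × 101200 + 0.16 × 129750 + 0.24 × 150000 = 60720 + 20760 + 36000 = 117480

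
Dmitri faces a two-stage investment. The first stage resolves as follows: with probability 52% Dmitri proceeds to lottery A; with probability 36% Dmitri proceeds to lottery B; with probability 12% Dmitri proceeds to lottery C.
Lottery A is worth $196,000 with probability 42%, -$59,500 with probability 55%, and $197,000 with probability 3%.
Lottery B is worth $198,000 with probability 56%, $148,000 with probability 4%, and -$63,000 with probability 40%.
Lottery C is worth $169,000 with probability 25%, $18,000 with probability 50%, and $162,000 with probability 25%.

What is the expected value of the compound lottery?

$72,848.60

EV(A) = 0.42 × 196000 + 0.55 × (-59500) + 0.03 × 197000 = 82320 − 32725 + 5910 = 55505
EV(B) = 0.56 × 198000 + 0.04 × 148000 + 0.4 × (-63000) = 110880 + 5920 − 25200 = 91600
EV(C) = 0.25 × 169000 + 0.5 × 18000 + 0.25 × 162000 = 42250 + 9000 + 40500 = 91750
Overall = 0.52 × 55505 + 0.36 × 91600 + 0.12 × 91750 = 28862.6 + 32976 + 11010 = 72848.6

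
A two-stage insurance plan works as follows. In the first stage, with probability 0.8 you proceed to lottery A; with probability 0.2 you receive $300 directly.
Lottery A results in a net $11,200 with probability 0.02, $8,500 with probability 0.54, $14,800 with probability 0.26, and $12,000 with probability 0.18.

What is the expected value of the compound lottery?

EV(A) = 0.02 × 11200 + 0.54 × 8500 + 0.26 × 14800 + 0.18 × 12000 = 224 + 4590 + 3848 + 2160 = 10822
Branch B: 300 (certain)
Overall = 0.8 × 10822 + 0.2 × 300 = 8657.6 + 60 = 8717.6

$8,717.60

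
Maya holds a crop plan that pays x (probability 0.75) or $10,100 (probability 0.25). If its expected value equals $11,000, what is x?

0.75·x + 0.25·10100 = 11000
0.75·x = 11000 − 2525 = 8475
x = 8475 / 0.75 = 11300

x = $11,300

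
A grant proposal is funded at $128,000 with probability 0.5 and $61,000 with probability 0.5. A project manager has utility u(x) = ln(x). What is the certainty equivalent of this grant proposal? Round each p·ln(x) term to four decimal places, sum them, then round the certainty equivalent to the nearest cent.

$88,362.24

E[u] = 0.5·ln(128000) + 0.5·ln(61000) = 5.8799 + 5.5093 = 11.3892
CE = e^11.3892 ≈ 88362.24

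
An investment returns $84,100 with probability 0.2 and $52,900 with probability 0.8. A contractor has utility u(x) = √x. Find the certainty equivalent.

$58,564

E[u] = 0.2·√84100 + 0.8·√52900 = 0.2·290 + 0.8·230 = 242
CE = (242)² = 58564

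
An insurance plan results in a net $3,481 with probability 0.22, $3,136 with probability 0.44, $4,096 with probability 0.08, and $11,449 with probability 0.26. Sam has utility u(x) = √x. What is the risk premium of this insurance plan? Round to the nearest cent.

$471.37

E[u] = 0.22·√3481 + 0.44·√3136 + 0.08·√4096 + 0.26·√11449 = 0.22·59 + 0.44·56 + 0.08·64 + 0.26·107 = 70.56
CE = (70.56)² = 4978.7136
Risk premium = EV − CE = 5450.08 − 4978.7136 = 471.3664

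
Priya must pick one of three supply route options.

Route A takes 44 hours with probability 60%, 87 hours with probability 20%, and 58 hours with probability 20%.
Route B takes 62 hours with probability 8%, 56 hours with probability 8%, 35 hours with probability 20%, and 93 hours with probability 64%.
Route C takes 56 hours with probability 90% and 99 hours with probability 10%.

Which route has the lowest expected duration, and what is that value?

Route A (55.4 hours)

Route A = 0.6 × 44 + 0.2 × 87 + 0.2 × 58 = 26.4 + 17.4 + 11.6 = 55.4
Route B = 0.08 × 62 + 0.08 × 56 + 0.2 × 35 + 0.64 × 93 = 4.96 + 4.48 + 7 + 59.52 = 75.96
Route C = 0.9 × 56 + 0.1 × 99 = 50.4 + 9.9 = 60.3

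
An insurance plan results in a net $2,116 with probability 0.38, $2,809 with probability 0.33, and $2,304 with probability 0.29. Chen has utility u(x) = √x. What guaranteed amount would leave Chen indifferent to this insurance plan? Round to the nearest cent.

E[u] = 0.38·√2116 + 0.33·√2809 + 0.29·√2304 = 0.38·46 + 0.33·53 + 0.29·48 = 48.89
CE = (48.89)² = 2390.2321

$2,390.23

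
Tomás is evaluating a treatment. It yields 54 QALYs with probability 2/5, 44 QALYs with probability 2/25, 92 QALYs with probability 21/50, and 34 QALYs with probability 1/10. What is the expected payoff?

67.16 QALYs

EV = 2/5 × 54 + 2/25 × 44 + 21/50 × 92 + 1/10 × 34 = 21.6 + 3.52 + 38.64 + 3.4 = 67.16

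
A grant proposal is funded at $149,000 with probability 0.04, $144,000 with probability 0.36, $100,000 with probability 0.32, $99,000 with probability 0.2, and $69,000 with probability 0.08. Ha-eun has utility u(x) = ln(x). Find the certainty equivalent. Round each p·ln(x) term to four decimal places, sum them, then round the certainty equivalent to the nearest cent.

E[u] = 0.04·ln(149000) + 0.36·ln(144000) + 0.32·ln(100000) + 0.2·ln(99000) + 0.08·ln(69000) = 0.4765 + 4.2759 + 3.6841 + 2.3006 + 0.8913 = 11.6284
CE = e^11.6284 ≈ 112240.59

$112,240.59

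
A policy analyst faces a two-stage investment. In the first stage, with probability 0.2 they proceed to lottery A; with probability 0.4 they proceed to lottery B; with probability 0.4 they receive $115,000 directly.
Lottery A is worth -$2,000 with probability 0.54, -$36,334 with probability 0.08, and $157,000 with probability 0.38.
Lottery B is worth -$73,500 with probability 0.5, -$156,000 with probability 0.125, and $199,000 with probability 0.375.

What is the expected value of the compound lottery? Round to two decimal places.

$64,484.66

EV(A) = 0.54 × (-2000) + 0.08 × (-36334) + 0.38 × 157000 = -1080 − 2906.72 + 59660 = 55673.28
EV(B) = 0.5 × (-73500) + 0.125 × (-156000) + 0.375 × 199000 = -36750 − 19500 + 74625 = 18375
Branch C: 115000 (certain)
Overall = 0.2 × 55673.28 + 0.4 × 18375 + 0.4 × 115000 = 11134.656 + 7350 + 46000 = 64484.656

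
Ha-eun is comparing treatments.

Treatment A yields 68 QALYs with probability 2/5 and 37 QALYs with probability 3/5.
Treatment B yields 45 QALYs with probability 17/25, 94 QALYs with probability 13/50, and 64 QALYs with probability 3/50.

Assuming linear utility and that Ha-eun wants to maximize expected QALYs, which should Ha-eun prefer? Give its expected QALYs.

Treatment A = 2/5 × 68 + 3/5 × 37 = 27.2 + 22.2 = 49.4
Treatment B = 17/25 × 45 + 13/50 × 94 + 3/50 × 64 = 30.6 + 24.44 + 3.84 = 58.88

Treatment B (58.88 QALYs)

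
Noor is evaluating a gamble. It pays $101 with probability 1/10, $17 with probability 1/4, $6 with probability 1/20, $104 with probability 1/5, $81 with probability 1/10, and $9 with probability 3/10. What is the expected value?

EV = 1/10 × 101 + 1/4 × 17 + 1/20 × 6 + 1/5 × 104 + 1/10 × 81 + 3/10 × 9 = 10.1 + 4.25 + 0.3 + 20.8 + 8.1 + 2.7 = 46.25

$46.25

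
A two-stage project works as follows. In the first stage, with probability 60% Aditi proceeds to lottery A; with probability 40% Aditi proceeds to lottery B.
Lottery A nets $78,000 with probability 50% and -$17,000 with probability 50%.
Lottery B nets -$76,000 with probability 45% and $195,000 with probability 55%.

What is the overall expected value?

$47,520

EV(A) = 0.5 × 78000 + 0.5 × (-17000) = 39000 − 8500 = 30500
EV(B) = 0.45 × (-76000) + 0.55 × 195000 = -34200 + 107250 = 73050
Overall = 0.6 × 30500 + 0.4 × 73050 = 18300 + 29220 = 47520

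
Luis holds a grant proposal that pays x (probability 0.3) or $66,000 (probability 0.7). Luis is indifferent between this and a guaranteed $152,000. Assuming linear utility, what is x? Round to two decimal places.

0.3·x + 0.7·66000 = 152000
0.3·x = 152000 − 46200 = 105800
x = 105800 / 0.3 = 352666.6667

x = $352,666.67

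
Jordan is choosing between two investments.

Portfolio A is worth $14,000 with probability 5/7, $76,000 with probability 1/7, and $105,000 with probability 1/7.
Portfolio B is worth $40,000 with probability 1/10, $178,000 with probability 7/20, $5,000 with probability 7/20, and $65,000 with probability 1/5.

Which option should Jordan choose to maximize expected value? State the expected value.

Portfolio A = 5/7 × 14000 + 1/7 × 76000 + 1/7 × 105000 = 10000 + 10857.1429 + 15000 = 35857.1429
Portfolio B = 1/10 × 40000 + 7/20 × 178000 + 7/20 × 5000 + 1/5 × 65000 = 4000 + 62300 + 1750 + 13000 = 81050

Portfolio B ($81,050)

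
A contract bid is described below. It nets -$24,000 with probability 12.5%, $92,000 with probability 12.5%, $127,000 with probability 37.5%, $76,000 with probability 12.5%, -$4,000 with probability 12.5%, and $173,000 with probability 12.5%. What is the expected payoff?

EV = 0.125 × (-24000) + 0.125 × 92000 + 0.375 × 127000 + 0.125 × 76000 + 0.125 × (-4000) + 0.125 × 173000 = -3000 + 11500 + 47625 + 9500 − 500 + 21625 = 86750

$86,750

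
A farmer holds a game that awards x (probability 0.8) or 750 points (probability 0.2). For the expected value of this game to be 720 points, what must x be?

0.8·x + 0.2·750 = 720
0.8·x = 720 − 150 = 570
x = 570 / 0.8 = 712.5

x = 712.5 points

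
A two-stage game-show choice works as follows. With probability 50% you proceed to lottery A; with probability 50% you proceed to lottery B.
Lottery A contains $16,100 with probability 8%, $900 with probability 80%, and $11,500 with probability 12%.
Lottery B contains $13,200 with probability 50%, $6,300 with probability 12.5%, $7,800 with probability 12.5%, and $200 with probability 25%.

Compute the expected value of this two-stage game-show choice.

$5,900.25

EV(A) = 0.08 × 16100 + 0.8 × 900 + 0.12 × 11500 = 1288 + 720 + 1380 = 3388
EV(B) = 0.5 × 13200 + 0.125 × 6300 + 0.125 × 7800 + 0.25 × 200 = 6600 + 787.5 + 975 + 50 = 8412.5
Overall = 0.5 × 3388 + 0.5 × 8412.5 = 1694 + 4206.25 = 5900.25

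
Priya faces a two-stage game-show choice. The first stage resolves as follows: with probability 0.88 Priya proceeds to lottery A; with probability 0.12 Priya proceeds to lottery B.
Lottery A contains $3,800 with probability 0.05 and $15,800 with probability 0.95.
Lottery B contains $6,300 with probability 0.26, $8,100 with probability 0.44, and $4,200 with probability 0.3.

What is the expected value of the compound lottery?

$14,151.44

EV(A) = 0.05 × 3800 + 0.95 × 15800 = 190 + 15010 = 15200
EV(B) = 0.26 × 6300 + 0.44 × 8100 + 0.3 × 4200 = 1638 + 3564 + 1260 = 6462
Overall = 0.88 × 15200 + 0.12 × 6462 = 13376 + 775.44 = 14151.44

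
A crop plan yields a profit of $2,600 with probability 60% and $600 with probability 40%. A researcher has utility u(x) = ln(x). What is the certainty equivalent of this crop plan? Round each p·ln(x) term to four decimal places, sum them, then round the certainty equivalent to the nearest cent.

E[u] = 0.6·ln(2600) + 0.4·ln(600) = 4.7180 + 2.5588 = 7.2768
CE = e^7.2768 ≈ 1446.35

$1,446.35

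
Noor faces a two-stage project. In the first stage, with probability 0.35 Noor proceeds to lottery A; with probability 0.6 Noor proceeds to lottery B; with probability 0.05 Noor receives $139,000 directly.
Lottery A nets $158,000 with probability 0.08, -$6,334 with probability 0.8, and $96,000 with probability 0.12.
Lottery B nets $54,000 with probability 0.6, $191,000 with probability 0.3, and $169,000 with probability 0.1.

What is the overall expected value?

$77,592.48

EV(A) = 0.08 × 158000 + 0.8 × (-6334) + 0.12 × 96000 = 12640 − 5067.2 + 11520 = 19092.8
EV(B) = 0.6 × 54000 + 0.3 × 191000 + 0.1 × 169000 = 32400 + 57300 + 16900 = 106600
Branch C: 139000 (certain)
Overall = 0.35 × 19092.8 + 0.6 × 106600 + 0.05 × 139000 = 6682.48 + 63960 + 6950 = 77592.48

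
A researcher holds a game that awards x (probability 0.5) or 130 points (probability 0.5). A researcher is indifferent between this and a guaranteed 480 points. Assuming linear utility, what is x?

0.5·x + 0.5·130 = 480
0.5·x = 480 − 65 = 415
x = 415 / 0.5 = 830

x = 830 points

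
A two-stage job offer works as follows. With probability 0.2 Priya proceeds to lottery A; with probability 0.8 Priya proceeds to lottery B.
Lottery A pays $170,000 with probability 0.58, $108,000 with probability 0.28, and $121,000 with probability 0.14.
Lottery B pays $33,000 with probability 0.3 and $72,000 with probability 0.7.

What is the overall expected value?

EV(A) = 0.58 × 170000 + 0.28 × 108000 + 0.14 × 121000 = 98600 + 30240 + 16940 = 145780
EV(B) = 0.3 × 33000 + 0.7 × 72000 = 9900 + 50400 = 60300
Overall = 0.2 × 145780 + 0.8 × 60300 = 29156 + 48240 = 77396

$77,396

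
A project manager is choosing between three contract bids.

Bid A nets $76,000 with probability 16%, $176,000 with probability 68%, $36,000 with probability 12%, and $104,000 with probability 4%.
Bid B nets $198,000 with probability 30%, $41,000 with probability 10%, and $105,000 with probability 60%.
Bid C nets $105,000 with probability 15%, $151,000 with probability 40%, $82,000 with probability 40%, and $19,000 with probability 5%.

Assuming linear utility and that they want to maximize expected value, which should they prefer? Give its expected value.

Bid A = 0.16 × 76000 + 0.68 × 176000 + 0.12 × 36000 + 0.04 × 104000 = 12160 + 119680 + 4320 + 4160 = 140320
Bid B = 0.3 × 198000 + 0.1 × 41000 + 0.6 × 105000 = 59400 + 4100 + 63000 = 126500
Bid C = 0.15 × 105000 + 0.4 × 151000 + 0.4 × 82000 + 0.05 × 19000 = 15750 + 60400 + 32800 + 950 = 109900

Bid A ($140,320)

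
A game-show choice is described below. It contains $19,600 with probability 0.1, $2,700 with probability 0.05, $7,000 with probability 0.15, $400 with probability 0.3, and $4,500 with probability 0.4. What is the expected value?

$5,065

EV = 0.1 × 19600 + 0.05 × 2700 + 0.15 × 7000 + 0.3 × 400 + 0.4 × 4500 = 1960 + 135 + 1050 + 120 + 1800 = 5065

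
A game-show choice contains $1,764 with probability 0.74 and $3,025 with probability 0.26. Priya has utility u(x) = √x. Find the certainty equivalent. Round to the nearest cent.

$2,059.34

E[u] = 0.74·√1764 + 0.26·√3025 = 0.74·42 + 0.26·55 = 45.38
CE = (45.38)² = 2059.3444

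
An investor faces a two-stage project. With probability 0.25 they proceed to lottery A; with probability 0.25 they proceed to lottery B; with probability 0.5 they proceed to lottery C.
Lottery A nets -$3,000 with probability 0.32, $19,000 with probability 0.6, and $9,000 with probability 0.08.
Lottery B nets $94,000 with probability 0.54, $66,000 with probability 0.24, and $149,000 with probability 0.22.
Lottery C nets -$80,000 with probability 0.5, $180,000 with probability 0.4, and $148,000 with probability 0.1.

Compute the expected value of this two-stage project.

EV(A) = 0.32 × (-3000) + 0.6 × 19000 + 0.08 × 9000 = -960 + 11400 + 720 = 11160
EV(B) = 0.54 × 94000 + 0.24 × 66000 + 0.22 × 149000 = 50760 + 15840 + 32780 = 99380
EV(C) = 0.5 × (-80000) + 0.4 × 180000 + 0.1 × 148000 = -40000 + 72000 + 14800 = 46800
Overall = 0.25 × 11160 + 0.25 × 99380 + 0.5 × 46800 = 2790 + 24845 + 23400 = 51035

$51,035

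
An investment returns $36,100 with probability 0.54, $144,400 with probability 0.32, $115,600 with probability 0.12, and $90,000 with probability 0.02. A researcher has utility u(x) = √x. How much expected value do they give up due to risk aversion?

$7,933

E[u] = 0.54·√36100 + 0.32·√144400 + 0.12·√115600 + 0.02·√90000 = 0.54·190 + 0.32·380 + 0.12·340 + 0.02·300 = 271
CE = (271)² = 73441
Risk premium = EV − CE = 81374 − 73441 = 7933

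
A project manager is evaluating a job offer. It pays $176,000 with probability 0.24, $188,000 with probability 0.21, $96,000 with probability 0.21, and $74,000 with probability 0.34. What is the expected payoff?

$127,040

EV = 0.24 × 176000 + 0.21 × 188000 + 0.21 × 96000 + 0.34 × 74000 = 42240 + 39480 + 20160 + 25160 = 127040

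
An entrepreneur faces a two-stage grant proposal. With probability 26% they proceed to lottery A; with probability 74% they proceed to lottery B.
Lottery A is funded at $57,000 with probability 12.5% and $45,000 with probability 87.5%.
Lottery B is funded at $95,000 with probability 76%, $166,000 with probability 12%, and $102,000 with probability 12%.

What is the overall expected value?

$89,316.40

EV(A) = 0.125 × 57000 + 0.875 × 45000 = 7125 + 39375 = 46500
EV(B) = 0.76 × 95000 + 0.12 × 166000 + 0.12 × 102000 = 72200 + 19920 + 12240 = 104360
Overall = 0.26 × 46500 + 0.74 × 104360 = 12090 + 77226.4 = 89316.4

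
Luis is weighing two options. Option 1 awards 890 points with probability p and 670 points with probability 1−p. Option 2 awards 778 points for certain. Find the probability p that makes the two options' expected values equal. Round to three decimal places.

p = 0.491

p·890 + (1−p)·670 = 778
220p + 670 = 778
p = (778 − 670) / 220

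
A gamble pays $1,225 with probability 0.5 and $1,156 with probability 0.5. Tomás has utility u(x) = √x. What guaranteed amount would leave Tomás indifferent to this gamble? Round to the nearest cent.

E[u] = 0.5·√1225 + 0.5·√1156 = 0.5·35 + 0.5·34 = 34.5
CE = (34.5)² = 1190.25

$1,190.25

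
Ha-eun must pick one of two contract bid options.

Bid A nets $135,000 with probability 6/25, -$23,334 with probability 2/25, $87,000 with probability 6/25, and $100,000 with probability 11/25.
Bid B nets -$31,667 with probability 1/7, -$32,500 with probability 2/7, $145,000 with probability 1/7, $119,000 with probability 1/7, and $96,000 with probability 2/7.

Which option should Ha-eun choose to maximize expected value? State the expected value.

Bid A ($95,413.28)

Bid A = 6/25 × 135000 + 2/25 × (-23334) + 6/25 × 87000 + 11/25 × 100000 = 32400 − 1866.72 + 20880 + 44000 = 95413.28
Bid B = 1/7 × (-31667) + 2/7 × (-32500) + 1/7 × 145000 + 1/7 × 119000 + 2/7 × 96000 = -4523.8571 − 9285.7143 + 20714.2857 + 17000 + 27428.5714 = 51333.2857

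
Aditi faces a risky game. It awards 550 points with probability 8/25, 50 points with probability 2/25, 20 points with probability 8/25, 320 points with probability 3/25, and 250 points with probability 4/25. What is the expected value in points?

264.8 points

EV = 8/25 × 550 + 2/25 × 50 + 8/25 × 20 + 3/25 × 320 + 4/25 × 250 = 176 + 4 + 6.4 + 38.4 + 40 = 264.8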